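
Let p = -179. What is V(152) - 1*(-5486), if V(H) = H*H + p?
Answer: 28411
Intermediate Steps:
V(H) = -179 + H² (V(H) = H*H - 179 = H² - 179 = -179 + H²)
V(152) - 1*(-5486) = (-179 + 152²) - 1*(-5486) = (-179 + 23104) + 5486 = 22925 + 5486 = 28411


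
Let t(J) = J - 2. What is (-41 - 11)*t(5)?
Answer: -156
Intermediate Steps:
t(J) = -2 + J
(-41 - 11)*t(5) = (-41 - 11)*(-2 + 5) = -52*3 = -156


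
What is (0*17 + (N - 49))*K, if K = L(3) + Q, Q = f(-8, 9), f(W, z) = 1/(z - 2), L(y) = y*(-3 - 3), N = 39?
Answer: 1250/7 ≈ 178.57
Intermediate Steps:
L(y) = -6*y (L(y) = y*(-6) = -6*y)
f(W, z) = 1/(-2 + z)
Q = ⅐ (Q = 1/(-2 + 9) = 1/7 = ⅐ ≈ 0.14286)
K = -125/7 (K = -6*3 + ⅐ = -18 + ⅐ = -125/7 ≈ -17.857)
(0*17 + (N - 49))*K = (0*17 + (39 - 49))*(-125/7) = (0 - 10)*(-125/7) = -10*(-125/7) = 1250/7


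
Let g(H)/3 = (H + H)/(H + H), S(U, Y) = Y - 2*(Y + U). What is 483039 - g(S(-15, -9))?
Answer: 483036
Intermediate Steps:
S(U, Y) = -Y - 2*U (S(U, Y) = Y - 2*(U + Y) = Y + (-2*U - 2*Y) = -Y - 2*U)
g(H) = 3 (g(H) = 3*((H + H)/(H + H)) = 3*((2*H)/((2*H))) = 3*((2*H)*(1/(2*H))) = 3*1 = 3)
483039 - g(S(-15, -9)) = 483039 - 1*3 = 483039 - 3 = 483036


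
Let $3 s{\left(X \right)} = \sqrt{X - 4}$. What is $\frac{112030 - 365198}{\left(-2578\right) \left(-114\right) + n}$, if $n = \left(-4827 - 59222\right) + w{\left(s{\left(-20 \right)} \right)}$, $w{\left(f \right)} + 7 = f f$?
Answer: $- \frac{189876}{172375} \approx -1.1015$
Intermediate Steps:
$s{\left(X \right)} = \frac{\sqrt{-4 + X}}{3}$ ($s{\left(X \right)} = \frac{\sqrt{X - 4}}{3} = \frac{\sqrt{-4 + X}}{3}$)
$w{\left(f \right)} = -7 + f^{2}$ ($w{\left(f \right)} = -7 + f f = -7 + f^{2}$)
$n = - \frac{192176}{3}$ ($n = \left(-4827 - 59222\right) - \left(7 - \left(\frac{\sqrt{-4 - 20}}{3}\right)^{2}\right) = -64049 - \left(7 - \left(\frac{\sqrt{-24}}{3}\right)^{2}\right) = -64049 - \left(7 - \left(\frac{2 i \sqrt{6}}{3}\right)^{2}\right) = -64049 - \frac{29}{3} = - \frac{192176}{3} \approx -64059.0$)
$\frac{112030 - 365198}{\left(-2578\right) \left(-114\right) + n} = \frac{112030 - 365198}{\left(-2578\right) \left(-114\right) - \frac{192176}{3}} = - \frac{253168}{293892 - \frac{192176}{3}} = - \frac{253168}{\frac{689500}{3}} = \left(-253168\right) \frac{3}{689500} = - \frac{189876}{172375}$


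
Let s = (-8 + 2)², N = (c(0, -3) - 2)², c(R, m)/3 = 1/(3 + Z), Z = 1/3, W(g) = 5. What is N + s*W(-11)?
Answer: 18121/100 ≈ 181.21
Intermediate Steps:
Z = ⅓ ≈ 0.33333
c(R, m) = 9/10 (c(R, m) = 3/(3 + ⅓) = 3/(10/3) = 3*(3/10) = 9/10)
N = 121/100 (N = (9/10 - 2)² = (-11/10)² = 121/100 ≈ 1.2100)
s = 36 (s = (-6)² = 36)
N + s*W(-11) = 121/100 + 36*5 = 121/100 + 180 = 18121/100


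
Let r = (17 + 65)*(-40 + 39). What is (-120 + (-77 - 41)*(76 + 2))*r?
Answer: 764568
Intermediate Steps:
r = -82 (r = 82*(-1) = -82)
(-120 + (-77 - 41)*(76 + 2))*r = (-120 + (-77 - 41)*(76 + 2))*(-82) = (-120 - 118*78)*(-82) = (-120 - 9204)*(-82) = -9324*(-82) = 764568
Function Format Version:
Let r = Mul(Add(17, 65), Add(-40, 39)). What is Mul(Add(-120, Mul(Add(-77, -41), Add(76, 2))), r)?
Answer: 764568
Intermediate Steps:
r = -82 (r = Mul(82, -1) = -82)
Mul(Add(-120, Mul(Add(-77, -41), Add(76, 2))), r) = Mul(Add(-120, Mul(Add(-77, -41), Add(76, 2))), -82) = Mul(Add(-120, Mul(-118, 78)), -82) = Mul(Add(-120, -9204), -82) = Mul(-9324, -82) = 764568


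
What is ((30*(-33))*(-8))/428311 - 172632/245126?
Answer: -35999393316/52495081093 ≈ -0.68577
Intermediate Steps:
((30*(-33))*(-8))/428311 - 172632/245126 = -990*(-8)*(1/428311) - 172632*1/245126 = 7920*(1/428311) - 86316/122563 = 7920/428311 - 86316/122563 = -35999393316/52495081093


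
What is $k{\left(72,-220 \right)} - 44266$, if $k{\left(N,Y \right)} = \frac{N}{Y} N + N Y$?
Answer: $- \frac{3307126}{55} \approx -60130.0$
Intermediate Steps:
$k{\left(N,Y \right)} = N Y + \frac{N^{2}}{Y}$ ($k{\left(N,Y \right)} = \frac{N^{2}}{Y} + N Y = N Y + \frac{N^{2}}{Y}$)
$k{\left(72,-220 \right)} - 44266 = \frac{72 \left(72 + \left(-220\right)^{2}\right)}{-220} - 44266 = 72 \left(- \frac{1}{220}\right) \left(72 + 48400\right) - 44266 = 72 \left(- \frac{1}{220}\right) 48472 - 44266 = - \frac{872496}{55} - 44266 = - \frac{3307126}{55}$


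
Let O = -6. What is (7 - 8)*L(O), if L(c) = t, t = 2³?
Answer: -8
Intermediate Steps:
t = 8
L(c) = 8
(7 - 8)*L(O) = (7 - 8)*8 = -1*8 = -8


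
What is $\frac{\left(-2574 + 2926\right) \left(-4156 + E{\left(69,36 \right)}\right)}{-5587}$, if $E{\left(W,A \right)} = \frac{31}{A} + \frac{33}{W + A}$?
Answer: $\frac{460686952}{1759905} \approx 261.77$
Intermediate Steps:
$E{\left(W,A \right)} = \frac{31}{A} + \frac{33}{A + W}$
$\frac{\left(-2574 + 2926\right) \left(-4156 + E{\left(69,36 \right)}\right)}{-5587} = \frac{\left(-2574 + 2926\right) \left(-4156 + \frac{31 \cdot 69 + 64 \cdot 36}{36 \left(36 + 69\right)}\right)}{-5587} = 352 \left(-4156 + \frac{2139 + 2304}{36 \cdot 105}\right) \left(- \frac{1}{5587}\right) = 352 \left(-4156 + \frac{1}{36} \cdot \frac{1}{105} \cdot 4443\right) \left(- \frac{1}{5587}\right) = 352 \left(-4156 + \frac{1481}{1260}\right) \left(- \frac{1}{5587}\right) = 352 \left(- \frac{5235079}{1260}\right) \left(- \frac{1}{5587}\right) = \left(- \frac{460686952}{315}\right) \left(- \frac{1}{5587}\right) = \frac{460686952}{1759905}$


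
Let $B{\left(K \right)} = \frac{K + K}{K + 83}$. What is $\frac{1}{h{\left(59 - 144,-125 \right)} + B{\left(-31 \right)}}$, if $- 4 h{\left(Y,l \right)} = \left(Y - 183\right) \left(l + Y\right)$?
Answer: $- \frac{26}{365851} \approx -7.1067 \cdot 10^{-5}$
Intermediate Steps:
$h{\left(Y,l \right)} = - \frac{\left(-183 + Y\right) \left(Y + l\right)}{4}$ ($h{\left(Y,l \right)} = - \frac{\left(Y - 183\right) \left(l + Y\right)}{4} = - \frac{\left(-183 + Y\right) \left(Y + l\right)}{4}$)
$B{\left(K \right)} = \frac{2 K}{83 + K}$
$\frac{1}{h{\left(59 - 144,-125 \right)} + B{\left(-31 \right)}} = \frac{1}{\left(- \frac{\left(59 - 144\right)^{2}}{4} + \frac{183 \left(59 - 144\right)}{4} + \frac{183}{4} \left(-125\right) - \frac{1}{4} \left(59 - 144\right) \left(-125\right)\right) + 2 \left(-31\right) \frac{1}{83 - 31}} = \frac{1}{\left(- \frac{\left(59 - 144\right)^{2}}{4} + \frac{183 \left(59 - 144\right)}{4} - \frac{22875}{4} - \frac{1}{4} \left(59 - 144\right) \left(-125\right)\right) + 2 \left(-31\right) \frac{1}{52}} = \frac{1}{\left(- \frac{\left(-85\right)^{2}}{4} + \frac{183}{4} \left(-85\right) - \frac{22875}{4} - \left(- \frac{85}{4}\right) \left(-125\right)\right) + 2 \left(-31\right) \frac{1}{52}} = \frac{1}{\left(\left(- \frac{1}{4}\right) 7225 - \frac{15555}{4} - \frac{22875}{4} - \frac{10625}{4}\right) - \frac{31}{26}} = \frac{1}{\left(- \frac{7225}{4} - \frac{15555}{4} - \frac{22875}{4} - \frac{10625}{4}\right) - \frac{31}{26}} = \frac{1}{-14070 - \frac{31}{26}} = \frac{1}{- \frac{365851}{26}} = - \frac{26}{365851}$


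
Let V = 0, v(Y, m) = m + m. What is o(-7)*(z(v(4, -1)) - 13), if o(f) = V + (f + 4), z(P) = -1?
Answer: 42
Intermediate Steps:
v(Y, m) = 2*m
o(f) = 4 + f (o(f) = 0 + (f + 4) = 0 + (4 + f) = 4 + f)
o(-7)*(z(v(4, -1)) - 13) = (4 - 7)*(-1 - 13) = -3*(-14) = 42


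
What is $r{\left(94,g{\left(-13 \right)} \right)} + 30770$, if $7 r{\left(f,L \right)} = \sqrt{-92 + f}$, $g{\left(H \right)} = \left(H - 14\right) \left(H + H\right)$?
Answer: $30770 + \frac{\sqrt{2}}{7} \approx 30770.0$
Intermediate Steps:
$g{\left(H \right)} = 2 H \left(-14 + H\right)$ ($g{\left(H \right)} = \left(-14 + H\right) 2 H = 2 H \left(-14 + H\right)$)
$r{\left(f,L \right)} = \frac{\sqrt{-92 + f}}{7}$
$r{\left(94,g{\left(-13 \right)} \right)} + 30770 = \frac{\sqrt{-92 + 94}}{7} + 30770 = \frac{\sqrt{2}}{7} + 30770 = 30770 + \frac{\sqrt{2}}{7}$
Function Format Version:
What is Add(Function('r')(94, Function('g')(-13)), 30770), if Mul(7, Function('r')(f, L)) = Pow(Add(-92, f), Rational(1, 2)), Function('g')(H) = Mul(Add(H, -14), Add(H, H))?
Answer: Add(30770, Mul(Rational(1, 7), Pow(2, Rational(1, 2)))) ≈ 30770.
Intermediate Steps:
Function('g')(H) = Mul(2, H, Add(-14, H)) (Function('g')(H) = Mul(Add(-14, H), Mul(2, H)) = Mul(2, H, Add(-14, H)))
Function('r')(f, L) = Mul(Rational(1, 7), Pow(Add(-92, f), Rational(1, 2)))
Add(Function('r')(94, Function('g')(-13)), 30770) = Add(Mul(Rational(1, 7), Pow(Add(-92, 94), Rational(1, 2))), 30770) = Add(Mul(Rational(1, 7), Pow(2, Rational(1, 2))), 30770) = Add(30770, Mul(Rational(1, 7), Pow(2, Rational(1, 2))))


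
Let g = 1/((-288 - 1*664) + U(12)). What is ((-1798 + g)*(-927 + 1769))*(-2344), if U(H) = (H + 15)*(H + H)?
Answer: 67423886329/19 ≈ 3.5486e+9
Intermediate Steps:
U(H) = 2*H*(15 + H) (U(H) = (15 + H)*(2*H) = 2*H*(15 + H))
g = -1/304 (g = 1/((-288 - 1*664) + 2*12*(15 + 12)) = 1/((-288 - 664) + 2*12*27) = 1/(-952 + 648) = 1/(-304) = -1/304 ≈ -0.0032895)
((-1798 + g)*(-927 + 1769))*(-2344) = ((-1798 - 1/304)*(-927 + 1769))*(-2344) = -546593/304*842*(-2344) = -230115653/152*(-2344) = 67423886329/19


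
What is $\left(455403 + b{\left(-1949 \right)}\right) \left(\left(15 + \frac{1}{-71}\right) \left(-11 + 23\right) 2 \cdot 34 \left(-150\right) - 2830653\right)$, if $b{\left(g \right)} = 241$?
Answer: $- \frac{150913832381172}{71} \approx -2.1255 \cdot 10^{12}$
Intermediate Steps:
$\left(455403 + b{\left(-1949 \right)}\right) \left(\left(15 + \frac{1}{-71}\right) \left(-11 + 23\right) 2 \cdot 34 \left(-150\right) - 2830653\right) = \left(455403 + 241\right) \left(\left(15 + \frac{1}{-71}\right) \left(-11 + 23\right) 2 \cdot 34 \left(-150\right) - 2830653\right) = 455644 \left(\left(15 - \frac{1}{71}\right) 12 \cdot 68 \left(-150\right) - 2830653\right) = 455644 \left(\frac{1064}{71} \cdot 12 \cdot 68 \left(-150\right) - 2830653\right) = 455644 \left(\frac{12768}{71} \cdot 68 \left(-150\right) - 2830653\right) = 455644 \left(\frac{868224}{71} \left(-150\right) - 2830653\right) = 455644 \left(- \frac{130233600}{71} - 2830653\right) = 455644 \left(- \frac{331209963}{71}\right) = - \frac{150913832381172}{71}$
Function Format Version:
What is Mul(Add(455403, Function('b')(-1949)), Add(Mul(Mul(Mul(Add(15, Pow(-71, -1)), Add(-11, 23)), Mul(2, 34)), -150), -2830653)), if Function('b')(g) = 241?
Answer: Rational(-150913832381172, 71) ≈ -2.1255e+12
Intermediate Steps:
Mul(Add(455403, Function('b')(-1949)), Add(Mul(Mul(Mul(Add(15, Pow(-71, -1)), Add(-11, 23)), Mul(2, 34)), -150), -2830653)) = Mul(Add(455403, 241), Add(Mul(Mul(Mul(Add(15, Pow(-71, -1)), Add(-11, 23)), Mul(2, 34)), -150), -2830653)) = Mul(455644, Add(Mul(Mul(Mul(Add(15, Rational(-1, 71)), 12), 68), -150), -2830653)) = Mul(455644, Add(Mul(Mul(Mul(Rational(1064, 71), 12), 68), -150), -2830653)) = Mul(455644, Add(Mul(Mul(Rational(12768, 71), 68), -150), -2830653)) = Mul(455644, Add(Mul(Rational(868224, 71), -150), -2830653)) = Mul(455644, Add(Rational(-130233600, 71), -2830653)) = Mul(455644, Rational(-331209963, 71)) = Rational(-150913832381172, 71)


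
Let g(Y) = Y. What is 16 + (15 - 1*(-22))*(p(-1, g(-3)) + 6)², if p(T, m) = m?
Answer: 349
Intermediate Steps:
16 + (15 - 1*(-22))*(p(-1, g(-3)) + 6)² = 16 + (15 - 1*(-22))*(-3 + 6)² = 16 + (15 + 22)*3² = 16 + 37*9 = 16 + 333 = 349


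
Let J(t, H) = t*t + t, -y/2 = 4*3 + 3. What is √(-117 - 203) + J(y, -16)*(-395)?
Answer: -343650 + 8*I*√5 ≈ -3.4365e+5 + 17.889*I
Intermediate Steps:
y = -30 (y = -2*(4*3 + 3) = -2*(12 + 3) = -2*15 = -30)
J(t, H) = t + t² (J(t, H) = t² + t = t + t²)
√(-117 - 203) + J(y, -16)*(-395) = √(-117 - 203) - 30*(1 - 30)*(-395) = √(-320) - 30*(-29)*(-395) = 8*I*√5 + 870*(-395) = 8*I*√5 - 343650 = -343650 + 8*I*√5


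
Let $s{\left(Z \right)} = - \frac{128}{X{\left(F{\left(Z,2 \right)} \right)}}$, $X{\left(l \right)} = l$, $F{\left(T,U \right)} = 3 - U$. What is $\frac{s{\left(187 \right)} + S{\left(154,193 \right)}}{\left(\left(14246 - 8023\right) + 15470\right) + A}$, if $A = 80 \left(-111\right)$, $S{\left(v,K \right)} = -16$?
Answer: $- \frac{48}{4271} \approx -0.011239$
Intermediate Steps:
$s{\left(Z \right)} = -128$ ($s{\left(Z \right)} = - \frac{128}{3 - 2} = - \frac{128}{1} = \left(-128\right) 1 = -128$)
$A = -8880$
$\frac{s{\left(187 \right)} + S{\left(154,193 \right)}}{\left(\left(14246 - 8023\right) + 15470\right) + A} = \frac{-128 - 16}{\left(\left(14246 - 8023\right) + 15470\right) - 8880} = - \frac{144}{\left(6223 + 15470\right) - 8880} = - \frac{144}{21693 - 8880} = - \frac{144}{12813} = \left(-144\right) \frac{1}{12813} = - \frac{48}{4271}$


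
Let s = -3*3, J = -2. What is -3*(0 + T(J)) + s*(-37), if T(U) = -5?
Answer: 348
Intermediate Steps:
s = -9
-3*(0 + T(J)) + s*(-37) = -3*(0 - 5) - 9*(-37) = -3*(-5) + 333 = 15 + 333 = 348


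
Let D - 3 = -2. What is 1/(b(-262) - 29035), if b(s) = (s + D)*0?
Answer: -1/29035 ≈ -3.4441e-5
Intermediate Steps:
D = 1 (D = 3 - 2 = 1)
b(s) = 0 (b(s) = (s + 1)*0 = (1 + s)*0 = 0)
1/(b(-262) - 29035) = 1/(0 - 29035) = 1/(-29035) = -1/29035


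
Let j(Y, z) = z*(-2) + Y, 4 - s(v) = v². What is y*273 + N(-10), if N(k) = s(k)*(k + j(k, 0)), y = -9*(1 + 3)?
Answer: -7908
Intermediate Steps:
s(v) = 4 - v²
j(Y, z) = Y - 2*z (j(Y, z) = -2*z + Y = Y - 2*z)
y = -36 (y = -9*4 = -36)
N(k) = 2*k*(4 - k²) (N(k) = (4 - k²)*(k + (k - 2*0)) = (4 - k²)*(k + (k + 0)) = (4 - k²)*(k + k) = (4 - k²)*(2*k) = 2*k*(4 - k²))
y*273 + N(-10) = -36*273 + 2*(-10)*(4 - 1*(-10)²) = -9828 + 2*(-10)*(4 - 1*100) = -9828 + 2*(-10)*(4 - 100) = -9828 + 2*(-10)*(-96) = -9828 + 1920 = -7908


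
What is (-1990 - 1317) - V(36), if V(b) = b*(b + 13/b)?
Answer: -4616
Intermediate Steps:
(-1990 - 1317) - V(36) = (-1990 - 1317) - (13 + 36²) = -3307 - (13 + 1296) = -3307 - 1*1309 = -3307 - 1309 = -4616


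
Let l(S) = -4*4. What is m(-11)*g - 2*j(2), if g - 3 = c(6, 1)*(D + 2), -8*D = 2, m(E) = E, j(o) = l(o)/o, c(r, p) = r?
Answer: -265/2 ≈ -132.50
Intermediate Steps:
l(S) = -16
j(o) = -16/o
D = -¼ (D = -⅛*2 = -¼ ≈ -0.25000)
g = 27/2 (g = 3 + 6*(-¼ + 2) = 3 + 6*(7/4) = 3 + 21/2 = 27/2 ≈ 13.500)
m(-11)*g - 2*j(2) = -11*27/2 - (-32)/2 = -297/2 - (-32)/2 = -297/2 - 2*(-8) = -297/2 + 16 = -265/2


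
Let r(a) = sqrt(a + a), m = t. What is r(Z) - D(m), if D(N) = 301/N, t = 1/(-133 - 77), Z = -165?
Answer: 63210 + I*sqrt(330) ≈ 63210.0 + 18.166*I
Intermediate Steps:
t = -1/210 (t = 1/(-210) = -1/210 ≈ -0.0047619)
m = -1/210 ≈ -0.0047619
r(a) = sqrt(2)*sqrt(a) (r(a) = sqrt(2*a) = sqrt(2)*sqrt(a))
r(Z) - D(m) = sqrt(2)*sqrt(-165) - 301/(-1/210) = sqrt(2)*(I*sqrt(165)) - 301*(-210) = I*sqrt(330) - 1*(-63210) = I*sqrt(330) + 63210 = 63210 + I*sqrt(330)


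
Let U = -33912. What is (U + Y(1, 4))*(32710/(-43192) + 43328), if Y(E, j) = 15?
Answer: -31717257923301/21596 ≈ -1.4687e+9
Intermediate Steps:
(U + Y(1, 4))*(32710/(-43192) + 43328) = (-33912 + 15)*(32710/(-43192) + 43328) = -33897*(32710*(-1/43192) + 43328) = -33897*(-16355/21596 + 43328) = -33897*935695133/21596 = -31717257923301/21596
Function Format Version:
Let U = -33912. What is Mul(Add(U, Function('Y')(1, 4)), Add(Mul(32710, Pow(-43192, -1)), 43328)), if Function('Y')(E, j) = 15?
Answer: Rational(-31717257923301, 21596) ≈ -1.4687e+9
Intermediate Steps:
Mul(Add(U, Function('Y')(1, 4)), Add(Mul(32710, Pow(-43192, -1)), 43328)) = Mul(Add(-33912, 15), Add(Mul(32710, Pow(-43192, -1)), 43328)) = Mul(-33897, Add(Mul(32710, Rational(-1, 43192)), 43328)) = Mul(-33897, Add(Rational(-16355, 21596), 43328)) = Mul(-33897, Rational(935695133, 21596)) = Rational(-31717257923301, 21596)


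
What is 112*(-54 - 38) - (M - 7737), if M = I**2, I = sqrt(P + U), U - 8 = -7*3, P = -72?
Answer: -2482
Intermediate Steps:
U = -13 (U = 8 - 7*3 = 8 - 21 = -13)
I = I*sqrt(85) (I = sqrt(-72 - 13) = sqrt(-85) = I*sqrt(85) ≈ 9.2195*I)
M = -85 (M = (I*sqrt(85))**2 = -85)
112*(-54 - 38) - (M - 7737) = 112*(-54 - 38) - (-85 - 7737) = 112*(-92) - 1*(-7822) = -10304 + 7822 = -2482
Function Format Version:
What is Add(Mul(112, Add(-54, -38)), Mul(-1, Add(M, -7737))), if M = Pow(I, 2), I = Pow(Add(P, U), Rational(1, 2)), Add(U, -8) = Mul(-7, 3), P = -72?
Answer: -2482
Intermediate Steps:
U = -13 (U = Add(8, Mul(-7, 3)) = Add(8, -21) = -13)
I = Mul(I, Pow(85, Rational(1, 2))) (I = Pow(Add(-72, -13), Rational(1, 2)) = Pow(-85, Rational(1, 2)) = Mul(I, Pow(85, Rational(1, 2))) ≈ Mul(9.2195, I))
M = -85 (M = Pow(Mul(I, Pow(85, Rational(1, 2))), 2) = -85)
Add(Mul(112, Add(-54, -38)), Mul(-1, Add(M, -7737))) = Add(Mul(112, Add(-54, -38)), Mul(-1, Add(-85, -7737))) = Add(Mul(112, -92), Mul(-1, -7822)) = Add(-10304, 7822) = -2482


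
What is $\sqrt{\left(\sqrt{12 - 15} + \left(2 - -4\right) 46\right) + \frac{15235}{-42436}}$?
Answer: $\frac{\sqrt{11697101 + 42436 i \sqrt{3}}}{206} \approx 16.603 + 0.052162 i$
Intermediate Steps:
$\sqrt{\left(\sqrt{12 - 15} + \left(2 - -4\right) 46\right) + \frac{15235}{-42436}} = \sqrt{\left(\sqrt{-3} + \left(2 + 4\right) 46\right) + 15235 \left(- \frac{1}{42436}\right)} = \sqrt{\left(i \sqrt{3} + 6 \cdot 46\right) - \frac{15235}{42436}} = \sqrt{\left(i \sqrt{3} + 276\right) - \frac{15235}{42436}} = \sqrt{\left(276 + i \sqrt{3}\right) - \frac{15235}{42436}} = \sqrt{\frac{11697101}{42436} + i \sqrt{3}}$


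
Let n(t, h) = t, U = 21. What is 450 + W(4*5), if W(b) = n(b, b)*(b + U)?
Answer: 1270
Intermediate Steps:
W(b) = b*(21 + b) (W(b) = b*(b + 21) = b*(21 + b))
450 + W(4*5) = 450 + (4*5)*(21 + 4*5) = 450 + 20*(21 + 20) = 450 + 20*41 = 450 + 820 = 1270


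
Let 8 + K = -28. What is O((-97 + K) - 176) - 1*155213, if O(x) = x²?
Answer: -59732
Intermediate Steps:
K = -36 (K = -8 - 28 = -36)
O((-97 + K) - 176) - 1*155213 = ((-97 - 36) - 176)² - 1*155213 = (-133 - 176)² - 155213 = (-309)² - 155213 = 95481 - 155213 = -59732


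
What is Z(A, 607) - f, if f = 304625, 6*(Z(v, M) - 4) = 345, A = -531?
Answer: -609127/2 ≈ -3.0456e+5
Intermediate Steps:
Z(v, M) = 123/2 (Z(v, M) = 4 + (1/6)*345 = 4 + 115/2 = 123/2)
Z(A, 607) - f = 123/2 - 1*304625 = 123/2 - 304625 = -609127/2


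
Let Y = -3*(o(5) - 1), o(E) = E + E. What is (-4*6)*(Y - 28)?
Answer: 1320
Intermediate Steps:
o(E) = 2*E
Y = -27 (Y = -3*(2*5 - 1) = -3*(10 - 1) = -3*9 = -27)
(-4*6)*(Y - 28) = (-4*6)*(-27 - 28) = -24*(-55) = 1320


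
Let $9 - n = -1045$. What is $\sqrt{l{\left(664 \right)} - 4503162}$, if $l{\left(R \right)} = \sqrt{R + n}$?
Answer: $\sqrt{-4503162 + \sqrt{1718}} \approx 2122.1 i$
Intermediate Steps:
$n = 1054$ ($n = 9 - -1045 = 9 + 1045 = 1054$)
$l{\left(R \right)} = \sqrt{1054 + R}$ ($l{\left(R \right)} = \sqrt{R + 1054} = \sqrt{1054 + R}$)
$\sqrt{l{\left(664 \right)} - 4503162} = \sqrt{\sqrt{1054 + 664} - 4503162} = \sqrt{\sqrt{1718} - 4503162} = \sqrt{-4503162 + \sqrt{1718}}$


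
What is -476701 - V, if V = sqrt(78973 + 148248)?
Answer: -476701 - sqrt(227221) ≈ -4.7718e+5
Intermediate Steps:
V = sqrt(227221) ≈ 476.68
-476701 - V = -476701 - sqrt(227221)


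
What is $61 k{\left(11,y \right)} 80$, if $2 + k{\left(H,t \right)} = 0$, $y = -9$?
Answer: $-9760$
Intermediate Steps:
$k{\left(H,t \right)} = -2$ ($k{\left(H,t \right)} = -2 + 0 = -2$)
$61 k{\left(11,y \right)} 80 = 61 \left(-2\right) 80 = \left(-122\right) 80 = -9760$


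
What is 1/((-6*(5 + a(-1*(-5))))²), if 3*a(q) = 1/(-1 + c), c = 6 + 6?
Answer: 121/110224 ≈ 0.0010978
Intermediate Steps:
c = 12
a(q) = 1/33 (a(q) = 1/(3*(-1 + 12)) = (⅓)/11 = (⅓)*(1/11) = 1/33)
1/((-6*(5 + a(-1*(-5))))²) = 1/((-6*(5 + 1/33))²) = 1/((-6*166/33)²) = 1/((-332/11)²) = 1/(110224/121) = 121/110224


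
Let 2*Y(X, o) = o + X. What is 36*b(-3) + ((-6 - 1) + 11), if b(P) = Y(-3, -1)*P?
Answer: 220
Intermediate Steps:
Y(X, o) = X/2 + o/2 (Y(X, o) = (o + X)/2 = (X + o)/2 = X/2 + o/2)
b(P) = -2*P (b(P) = ((1/2)*(-3) + (1/2)*(-1))*P = (-3/2 - 1/2)*P = -2*P)
36*b(-3) + ((-6 - 1) + 11) = 36*(-2*(-3)) + ((-6 - 1) + 11) = 36*6 + (-7 + 11) = 216 + 4 = 220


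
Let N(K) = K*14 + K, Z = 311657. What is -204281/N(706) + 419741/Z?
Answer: -59220546427/3300447630 ≈ -17.943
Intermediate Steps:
N(K) = 15*K (N(K) = 14*K + K = 15*K)
-204281/N(706) + 419741/Z = -204281/(15*706) + 419741/311657 = -204281/10590 + 419741*(1/311657) = -204281*1/10590 + 419741/311657 = -204281/10590 + 419741/311657 = -59220546427/3300447630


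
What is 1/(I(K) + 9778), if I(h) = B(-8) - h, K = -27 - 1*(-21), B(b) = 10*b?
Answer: 1/9704 ≈ 0.00010305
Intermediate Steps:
K = -6 (K = -27 + 21 = -6)
I(h) = -80 - h (I(h) = 10*(-8) - h = -80 - h)
1/(I(K) + 9778) = 1/((-80 - 1*(-6)) + 9778) = 1/((-80 + 6) + 9778) = 1/(-74 + 9778) = 1/9704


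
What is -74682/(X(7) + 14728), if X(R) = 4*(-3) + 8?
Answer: -4149/818 ≈ -5.0721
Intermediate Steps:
X(R) = -4 (X(R) = -12 + 8 = -4)
-74682/(X(7) + 14728) = -74682/(-4 + 14728) = -74682/14724 = -74682*1/14724 = -4149/818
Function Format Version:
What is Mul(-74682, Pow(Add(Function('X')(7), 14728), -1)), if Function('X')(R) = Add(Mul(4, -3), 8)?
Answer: Rational(-4149, 818) ≈ -5.0721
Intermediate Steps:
Function('X')(R) = -4 (Function('X')(R) = Add(-12, 8) = -4)
Mul(-74682, Pow(Add(Function('X')(7), 14728), -1)) = Mul(-74682, Pow(Add(-4, 14728), -1)) = Mul(-74682, Pow(14724, -1)) = Mul(-74682, Rational(1, 14724)) = Rational(-4149, 818)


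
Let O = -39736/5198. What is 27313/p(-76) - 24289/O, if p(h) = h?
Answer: 531875719/188746 ≈ 2817.9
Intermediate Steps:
O = -19868/2599 (O = -39736*1/5198 = -19868/2599 ≈ -7.6445)
27313/p(-76) - 24289/O = 27313/(-76) - 24289/(-19868/2599) = 27313*(-1/76) - 24289*(-2599/19868) = -27313/76 + 63127111/19868 = 531875719/188746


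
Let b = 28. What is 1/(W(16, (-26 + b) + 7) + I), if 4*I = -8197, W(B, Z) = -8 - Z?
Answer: -4/8265 ≈ -0.00048397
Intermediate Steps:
I = -8197/4 (I = (¼)*(-8197) = -8197/4 ≈ -2049.3)
1/(W(16, (-26 + b) + 7) + I) = 1/((-8 - ((-26 + 28) + 7)) - 8197/4) = 1/((-8 - (2 + 7)) - 8197/4) = 1/((-8 - 1*9) - 8197/4) = 1/((-8 - 9) - 8197/4) = 1/(-17 - 8197/4) = 1/(-8265/4) = -4/8265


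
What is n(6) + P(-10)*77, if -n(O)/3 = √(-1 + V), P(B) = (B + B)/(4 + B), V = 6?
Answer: 770/3 - 3*√5 ≈ 249.96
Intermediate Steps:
P(B) = 2*B/(4 + B) (P(B) = (2*B)/(4 + B) = 2*B/(4 + B))
n(O) = -3*√5 (n(O) = -3*√(-1 + 6) = -3*√5)
n(6) + P(-10)*77 = -3*√5 + (2*(-10)/(4 - 10))*77 = -3*√5 + (2*(-10)/(-6))*77 = -3*√5 + (2*(-10)*(-⅙))*77 = -3*√5 + (10/3)*77 = -3*√5 + 770/3 = 770/3 - 3*√5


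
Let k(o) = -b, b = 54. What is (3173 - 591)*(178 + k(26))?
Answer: 320168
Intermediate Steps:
k(o) = -54 (k(o) = -1*54 = -54)
(3173 - 591)*(178 + k(26)) = (3173 - 591)*(178 - 54) = 2582*124 = 320168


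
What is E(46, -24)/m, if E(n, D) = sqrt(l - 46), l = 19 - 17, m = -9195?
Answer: -2*I*sqrt(11)/9195 ≈ -0.0007214*I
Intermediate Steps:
l = 2
E(n, D) = 2*I*sqrt(11) (E(n, D) = sqrt(2 - 46) = sqrt(-44) = 2*I*sqrt(11))
E(46, -24)/m = (2*I*sqrt(11))/(-9195) = (2*I*sqrt(11))*(-1/9195) = -2*I*sqrt(11)/9195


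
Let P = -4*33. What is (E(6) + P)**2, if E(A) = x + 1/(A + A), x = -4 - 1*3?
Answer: 2778889/144 ≈ 19298.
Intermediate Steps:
P = -132
x = -7 (x = -4 - 3 = -7)
E(A) = -7 + 1/(2*A) (E(A) = -7 + 1/(A + A) = -7 + 1/(2*A))
(E(6) + P)**2 = ((-7 + (1/2)/6) - 132)**2 = ((-7 + (1/2)*(1/6)) - 132)**2 = ((-7 + 1/12) - 132)**2 = (-83/12 - 132)**2 = (-1667/12)**2 = 2778889/144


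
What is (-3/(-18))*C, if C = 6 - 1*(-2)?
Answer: 4/3 ≈ 1.3333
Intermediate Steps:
C = 8 (C = 6 + 2 = 8)
(-3/(-18))*C = -3/(-18)*8 = -3*(-1/18)*8 = (⅙)*8 = 4/3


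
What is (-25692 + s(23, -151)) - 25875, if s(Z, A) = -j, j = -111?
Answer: -51456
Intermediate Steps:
s(Z, A) = 111 (s(Z, A) = -1*(-111) = 111)
(-25692 + s(23, -151)) - 25875 = (-25692 + 111) - 25875 = -25581 - 25875 = -51456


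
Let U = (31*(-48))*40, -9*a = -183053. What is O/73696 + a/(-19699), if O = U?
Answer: -751332319/408301173 ≈ -1.8401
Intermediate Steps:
a = 183053/9 (a = -⅑*(-183053) = 183053/9 ≈ 20339.)
U = -59520 (U = -1488*40 = -59520)
O = -59520
O/73696 + a/(-19699) = -59520/73696 + (183053/9)/(-19699) = -59520*1/73696 + (183053/9)*(-1/19699) = -1860/2303 - 183053/177291 = -751332319/408301173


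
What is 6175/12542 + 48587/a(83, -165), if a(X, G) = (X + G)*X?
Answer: -141837776/21340213 ≈ -6.6465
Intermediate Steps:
a(X, G) = X*(G + X) (a(X, G) = (G + X)*X = X*(G + X))
6175/12542 + 48587/a(83, -165) = 6175/12542 + 48587/((83*(-165 + 83))) = 6175*(1/12542) + 48587/((83*(-82))) = 6175/12542 + 48587/(-6806) = 6175/12542 + 48587*(-1/6806) = 6175/12542 - 48587/6806 = -141837776/21340213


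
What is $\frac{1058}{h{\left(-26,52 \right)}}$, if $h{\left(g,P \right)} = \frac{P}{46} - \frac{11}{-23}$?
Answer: $\frac{24334}{37} \approx 657.68$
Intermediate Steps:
$h{\left(g,P \right)} = \frac{11}{23} + \frac{P}{46}$ ($h{\left(g,P \right)} = P \frac{1}{46} - - \frac{11}{23} = \frac{P}{46} + \frac{11}{23} = \frac{11}{23} + \frac{P}{46}$)
$\frac{1058}{h{\left(-26,52 \right)}} = \frac{1058}{\frac{11}{23} + \frac{1}{46} \cdot 52} = \frac{1058}{\frac{11}{23} + \frac{26}{23}} = \frac{1058}{\frac{37}{23}} = 1058 \cdot \frac{23}{37} = \frac{24334}{37}$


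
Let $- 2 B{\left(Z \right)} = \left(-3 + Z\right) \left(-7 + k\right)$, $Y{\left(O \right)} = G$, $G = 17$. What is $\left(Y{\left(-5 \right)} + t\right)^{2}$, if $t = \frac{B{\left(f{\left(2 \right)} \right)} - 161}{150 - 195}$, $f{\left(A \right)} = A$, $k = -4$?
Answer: $\frac{42849}{100} \approx 428.49$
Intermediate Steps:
$Y{\left(O \right)} = 17$
$B{\left(Z \right)} = - \frac{33}{2} + \frac{11 Z}{2}$ ($B{\left(Z \right)} = - \frac{\left(-3 + Z\right) \left(-7 - 4\right)}{2} = - \frac{\left(-3 + Z\right) \left(-11\right)}{2} = - \frac{33 - 11 Z}{2} = - \frac{33}{2} + \frac{11 Z}{2}$)
$t = \frac{37}{10}$ ($t = \frac{\left(- \frac{33}{2} + \frac{11}{2} \cdot 2\right) - 161}{150 - 195} = \frac{\left(- \frac{33}{2} + 11\right) - 161}{-45} = \left(- \frac{11}{2} - 161\right) \left(- \frac{1}{45}\right) = \left(- \frac{333}{2}\right) \left(- \frac{1}{45}\right) = \frac{37}{10} \approx 3.7$)
$\left(Y{\left(-5 \right)} + t\right)^{2} = \left(17 + \frac{37}{10}\right)^{2} = \left(\frac{207}{10}\right)^{2} = \frac{42849}{100}$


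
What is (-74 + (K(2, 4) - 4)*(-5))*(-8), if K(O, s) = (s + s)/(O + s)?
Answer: 1456/3 ≈ 485.33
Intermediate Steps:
K(O, s) = 2*s/(O + s) (K(O, s) = (2*s)/(O + s) = 2*s/(O + s))
(-74 + (K(2, 4) - 4)*(-5))*(-8) = (-74 + (2*4/(2 + 4) - 4)*(-5))*(-8) = (-74 + (2*4/6 - 4)*(-5))*(-8) = (-74 + (2*4*(⅙) - 4)*(-5))*(-8) = (-74 + (4/3 - 4)*(-5))*(-8) = (-74 - 8/3*(-5))*(-8) = (-74 + 40/3)*(-8) = -182/3*(-8) = 1456/3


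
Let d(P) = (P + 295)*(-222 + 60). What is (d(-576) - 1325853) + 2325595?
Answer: 1045264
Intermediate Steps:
d(P) = -47790 - 162*P (d(P) = (295 + P)*(-162) = -47790 - 162*P)
(d(-576) - 1325853) + 2325595 = ((-47790 - 162*(-576)) - 1325853) + 2325595 = ((-47790 + 93312) - 1325853) + 2325595 = (45522 - 1325853) + 2325595 = -1280331 + 2325595 = 1045264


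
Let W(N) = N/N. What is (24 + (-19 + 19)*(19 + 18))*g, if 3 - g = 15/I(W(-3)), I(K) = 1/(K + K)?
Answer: -648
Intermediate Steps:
W(N) = 1
I(K) = 1/(2*K)
g = -27 (g = 3 - 15/((1/2)/1) = 3 - 15/((1/2)*1) = 3 - 15/1/2 = 3 - 15*2 = 3 - 1*30 = 3 - 30 = -27)
(24 + (-19 + 19)*(19 + 18))*g = (24 + (-19 + 19)*(19 + 18))*(-27) = (24 + 0*37)*(-27) = (24 + 0)*(-27) = 24*(-27) = -648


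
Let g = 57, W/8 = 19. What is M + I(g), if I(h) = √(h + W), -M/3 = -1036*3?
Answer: 9324 + √209 ≈ 9338.5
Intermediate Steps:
W = 152 (W = 8*19 = 152)
M = 9324 (M = -(-3108)*3 = -3*(-3108) = 9324)
I(h) = √(152 + h) (I(h) = √(h + 152) = √(152 + h))
M + I(g) = 9324 + √(152 + 57) = 9324 + √209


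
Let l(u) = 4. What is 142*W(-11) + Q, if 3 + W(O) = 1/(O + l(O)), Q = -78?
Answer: -3670/7 ≈ -524.29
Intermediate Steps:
W(O) = -3 + 1/(4 + O) (W(O) = -3 + 1/(O + 4) = -3 + 1/(4 + O))
142*W(-11) + Q = 142*((-11 - 3*(-11))/(4 - 11)) - 78 = 142*((-11 + 33)/(-7)) - 78 = 142*(-⅐*22) - 78 = 142*(-22/7) - 78 = -3124/7 - 78 = -3670/7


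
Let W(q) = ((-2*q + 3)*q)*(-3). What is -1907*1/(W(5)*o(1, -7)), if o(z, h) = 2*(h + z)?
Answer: 1907/1260 ≈ 1.5135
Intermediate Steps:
o(z, h) = 2*h + 2*z
W(q) = -3*q*(3 - 2*q) (W(q) = ((3 - 2*q)*q)*(-3) = (q*(3 - 2*q))*(-3) = -3*q*(3 - 2*q))
-1907*1/(W(5)*o(1, -7)) = -1907*1/(15*(-3 + 2*5)*(2*(-7) + 2*1)) = -1907*1/(15*(-14 + 2)*(-3 + 10)) = -1907/((3*5*7)*(-12)) = -1907/(105*(-12)) = -1907/(-1260) = -1907*(-1/1260) = 1907/1260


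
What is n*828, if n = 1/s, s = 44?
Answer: 207/11 ≈ 18.818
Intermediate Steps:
n = 1/44 ≈ 0.022727
n*828 = (1/44)*828 = 207/11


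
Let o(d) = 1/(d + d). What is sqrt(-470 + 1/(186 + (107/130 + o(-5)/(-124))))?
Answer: 5*I*sqrt(170509181083854)/3011601 ≈ 21.679*I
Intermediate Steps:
o(d) = 1/(2*d)
sqrt(-470 + 1/(186 + (107/130 + o(-5)/(-124)))) = sqrt(-470 + 1/(186 + (107/130 + ((1/2)/(-5))/(-124)))) = sqrt(-470 + 1/(186 + (107*(1/130) + ((1/2)*(-1/5))*(-1/124)))) = sqrt(-470 + 1/(186 + (107/130 - 1/10*(-1/124)))) = sqrt(-470 + 1/(186 + (107/130 + 1/1240))) = sqrt(-470 + 1/(186 + 13281/16120)) = sqrt(-470 + 1/(3011601/16120)) = sqrt(-470 + 16120/3011601) = sqrt(-1415436350/3011601) = 5*I*sqrt(170509181083854)/3011601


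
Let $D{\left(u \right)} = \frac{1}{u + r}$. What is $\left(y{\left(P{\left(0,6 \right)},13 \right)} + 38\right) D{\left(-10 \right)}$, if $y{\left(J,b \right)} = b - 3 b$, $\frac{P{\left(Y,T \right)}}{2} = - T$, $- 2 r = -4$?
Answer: $- \frac{3}{2} \approx -1.5$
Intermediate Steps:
$r = 2$ ($r = \left(- \frac{1}{2}\right) \left(-4\right) = 2$)
$D{\left(u \right)} = \frac{1}{2 + u}$ ($D{\left(u \right)} = \frac{1}{u + 2} = \frac{1}{2 + u}$)
$P{\left(Y,T \right)} = - 2 T$ ($P{\left(Y,T \right)} = 2 \left(- T\right) = - 2 T$)
$y{\left(J,b \right)} = - 2 b$
$\left(y{\left(P{\left(0,6 \right)},13 \right)} + 38\right) D{\left(-10 \right)} = \frac{\left(-2\right) 13 + 38}{2 - 10} = \frac{-26 + 38}{-8} = 12 \left(- \frac{1}{8}\right) = - \frac{3}{2}$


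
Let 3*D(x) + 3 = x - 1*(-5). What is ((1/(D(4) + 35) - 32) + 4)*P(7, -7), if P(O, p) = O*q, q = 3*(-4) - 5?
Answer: 123165/37 ≈ 3328.8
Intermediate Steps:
q = -17 (q = -12 - 5 = -17)
D(x) = ⅔ + x/3 (D(x) = -1 + (x - 1*(-5))/3 = -1 + (x + 5)/3 = -1 + (5 + x)/3 = -1 + (5/3 + x/3) = ⅔ + x/3)
P(O, p) = -17*O (P(O, p) = O*(-17) = -17*O)
((1/(D(4) + 35) - 32) + 4)*P(7, -7) = ((1/((⅔ + (⅓)*4) + 35) - 32) + 4)*(-17*7) = ((1/((⅔ + 4/3) + 35) - 32) + 4)*(-119) = ((1/(2 + 35) - 32) + 4)*(-119) = ((1/37 - 32) + 4)*(-119) = (-1183/37 + 4)*(-119) = -1035/37*(-119) = 123165/37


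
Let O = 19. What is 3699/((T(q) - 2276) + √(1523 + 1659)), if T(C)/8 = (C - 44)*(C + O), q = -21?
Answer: -2285982/762257 - 3699*√3182/1524514 ≈ -3.1358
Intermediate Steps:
T(C) = 8*(-44 + C)*(19 + C) (T(C) = 8*((C - 44)*(C + 19)) = 8*((-44 + C)*(19 + C)) = 8*(-44 + C)*(19 + C))
3699/((T(q) - 2276) + √(1523 + 1659)) = 3699/(((-6688 - 200*(-21) + 8*(-21)²) - 2276) + √(1523 + 1659)) = 3699/(((-6688 + 4200 + 8*441) - 2276) + √3182) = 3699/(((-6688 + 4200 + 3528) - 2276) + √3182) = 3699/((1040 - 2276) + √3182) = 3699/(-1236 + √3182)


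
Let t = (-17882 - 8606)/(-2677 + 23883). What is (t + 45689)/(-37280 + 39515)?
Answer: 161475741/7899235 ≈ 20.442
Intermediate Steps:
t = -13244/10603 (t = -26488/21206 = -26488*1/21206 = -13244/10603 ≈ -1.2491)
(t + 45689)/(-37280 + 39515) = (-13244/10603 + 45689)/(-37280 + 39515) = (484427223/10603)/2235 = (484427223/10603)*(1/2235) = 161475741/7899235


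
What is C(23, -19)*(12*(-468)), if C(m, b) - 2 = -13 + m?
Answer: -67392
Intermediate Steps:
C(m, b) = -11 + m (C(m, b) = 2 + (-13 + m) = -11 + m)
C(23, -19)*(12*(-468)) = (-11 + 23)*(12*(-468)) = 12*(-5616) = -67392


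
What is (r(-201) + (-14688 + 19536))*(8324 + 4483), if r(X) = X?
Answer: 59514129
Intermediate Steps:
(r(-201) + (-14688 + 19536))*(8324 + 4483) = (-201 + (-14688 + 19536))*(8324 + 4483) = (-201 + 4848)*12807 = 4647*12807 = 59514129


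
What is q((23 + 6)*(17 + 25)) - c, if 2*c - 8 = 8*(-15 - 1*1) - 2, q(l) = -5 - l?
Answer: -1162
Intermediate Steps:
c = -61 (c = 4 + (8*(-15 - 1*1) - 2)/2 = 4 + (8*(-15 - 1) - 2)/2 = 4 + (8*(-16) - 2)/2 = 4 + (-128 - 2)/2 = 4 + (1/2)*(-130) = 4 - 65 = -61)
q((23 + 6)*(17 + 25)) - c = (-5 - (23 + 6)*(17 + 25)) - 1*(-61) = (-5 - 29*42) + 61 = (-5 - 1*1218) + 61 = (-5 - 1218) + 61 = -1223 + 61 = -1162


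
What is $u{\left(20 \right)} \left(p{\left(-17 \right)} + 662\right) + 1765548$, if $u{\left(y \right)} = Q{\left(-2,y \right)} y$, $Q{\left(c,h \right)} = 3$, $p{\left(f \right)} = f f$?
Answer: $1822608$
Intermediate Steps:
$p{\left(f \right)} = f^{2}$
$u{\left(y \right)} = 3 y$
$u{\left(20 \right)} \left(p{\left(-17 \right)} + 662\right) + 1765548 = 3 \cdot 20 \left(\left(-17\right)^{2} + 662\right) + 1765548 = 60 \left(289 + 662\right) + 1765548 = 60 \cdot 951 + 1765548 = 57060 + 1765548 = 1822608$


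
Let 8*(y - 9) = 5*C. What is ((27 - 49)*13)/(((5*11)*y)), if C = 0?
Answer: -26/45 ≈ -0.57778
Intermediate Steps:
y = 9 (y = 9 + (5*0)/8 = 9 + (⅛)*0 = 9 + 0 = 9)
((27 - 49)*13)/(((5*11)*y)) = ((27 - 49)*13)/(((5*11)*9)) = (-22*13)/((55*9)) = -286/495 = -286*1/495 = -26/45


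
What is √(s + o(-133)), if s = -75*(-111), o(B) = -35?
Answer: √8290 ≈ 91.049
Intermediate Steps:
s = 8325
√(s + o(-133)) = √(8325 - 35) = √8290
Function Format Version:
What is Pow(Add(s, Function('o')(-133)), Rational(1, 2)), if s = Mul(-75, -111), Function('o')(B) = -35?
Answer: Pow(8290, Rational(1, 2)) ≈ 91.049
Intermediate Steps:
s = 8325
Pow(Add(s, Function('o')(-133)), Rational(1, 2)) = Pow(Add(8325, -35), Rational(1, 2)) = Pow(8290, Rational(1, 2))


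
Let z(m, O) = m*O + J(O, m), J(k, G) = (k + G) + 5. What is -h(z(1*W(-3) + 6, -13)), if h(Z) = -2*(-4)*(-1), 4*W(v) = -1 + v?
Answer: 8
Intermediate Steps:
J(k, G) = 5 + G + k (J(k, G) = (G + k) + 5 = 5 + G + k)
W(v) = -¼ + v/4 (W(v) = (-1 + v)/4 = -¼ + v/4)
z(m, O) = 5 + O + m + O*m (z(m, O) = m*O + (5 + m + O) = O*m + (5 + O + m) = 5 + O + m + O*m)
h(Z) = -8 (h(Z) = 8*(-1) = -8)
-h(z(1*W(-3) + 6, -13)) = -1*(-8) = 8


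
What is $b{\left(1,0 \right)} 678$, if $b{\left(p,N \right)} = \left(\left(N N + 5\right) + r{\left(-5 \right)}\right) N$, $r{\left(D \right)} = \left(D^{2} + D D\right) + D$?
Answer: $0$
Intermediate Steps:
$r{\left(D \right)} = D + 2 D^{2}$ ($r{\left(D \right)} = \left(D^{2} + D^{2}\right) + D = 2 D^{2} + D = D + 2 D^{2}$)
$b{\left(p,N \right)} = N \left(50 + N^{2}\right)$ ($b{\left(p,N \right)} = \left(\left(N N + 5\right) - 5 \left(1 + 2 \left(-5\right)\right)\right) N = \left(\left(N^{2} + 5\right) - 5 \left(1 - 10\right)\right) N = \left(\left(5 + N^{2}\right) - -45\right) N = \left(\left(5 + N^{2}\right) + 45\right) N = \left(50 + N^{2}\right) N = N \left(50 + N^{2}\right)$)
$b{\left(1,0 \right)} 678 = 0 \left(50 + 0^{2}\right) 678 = 0 \left(50 + 0\right) 678 = 0 \cdot 50 \cdot 678 = 0 \cdot 678 = 0$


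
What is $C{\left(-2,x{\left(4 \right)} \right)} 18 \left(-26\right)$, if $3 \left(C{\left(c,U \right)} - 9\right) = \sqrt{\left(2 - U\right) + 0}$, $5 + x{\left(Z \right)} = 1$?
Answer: $-4212 - 156 \sqrt{6} \approx -4594.1$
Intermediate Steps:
$x{\left(Z \right)} = -4$ ($x{\left(Z \right)} = -5 + 1 = -4$)
$C{\left(c,U \right)} = 9 + \frac{\sqrt{2 - U}}{3}$ ($C{\left(c,U \right)} = 9 + \frac{\sqrt{\left(2 - U\right) + 0}}{3} = 9 + \frac{\sqrt{2 - U}}{3}$)
$C{\left(-2,x{\left(4 \right)} \right)} 18 \left(-26\right) = \left(9 + \frac{\sqrt{2 - -4}}{3}\right) 18 \left(-26\right) = \left(9 + \frac{\sqrt{2 + 4}}{3}\right) 18 \left(-26\right) = \left(9 + \frac{\sqrt{6}}{3}\right) 18 \left(-26\right) = \left(162 + 6 \sqrt{6}\right) \left(-26\right) = -4212 - 156 \sqrt{6}$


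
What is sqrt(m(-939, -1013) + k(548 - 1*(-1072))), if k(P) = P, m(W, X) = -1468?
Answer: 2*sqrt(38) ≈ 12.329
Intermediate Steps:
sqrt(m(-939, -1013) + k(548 - 1*(-1072))) = sqrt(-1468 + (548 - 1*(-1072))) = sqrt(-1468 + (548 + 1072)) = sqrt(-1468 + 1620) = sqrt(152) = 2*sqrt(38)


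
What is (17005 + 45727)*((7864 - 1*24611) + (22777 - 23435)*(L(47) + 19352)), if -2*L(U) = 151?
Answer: -796739308688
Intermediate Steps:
L(U) = -151/2 (L(U) = -½*151 = -151/2)
(17005 + 45727)*((7864 - 1*24611) + (22777 - 23435)*(L(47) + 19352)) = (17005 + 45727)*((7864 - 1*24611) + (22777 - 23435)*(-151/2 + 19352)) = 62732*((7864 - 24611) - 658*38553/2) = 62732*(-16747 - 12683937) = 62732*(-12700684) = -796739308688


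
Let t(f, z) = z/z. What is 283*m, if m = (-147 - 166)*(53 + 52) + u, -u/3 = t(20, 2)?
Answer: -9301644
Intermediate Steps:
t(f, z) = 1
u = -3 (u = -3*1 = -3)
m = -32868 (m = (-147 - 166)*(53 + 52) - 3 = -313*105 - 3 = -32865 - 3 = -32868)
283*m = 283*(-32868) = -9301644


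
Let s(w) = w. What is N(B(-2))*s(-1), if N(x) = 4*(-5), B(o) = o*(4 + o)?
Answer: 20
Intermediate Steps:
N(x) = -20
N(B(-2))*s(-1) = -20*(-1) = 20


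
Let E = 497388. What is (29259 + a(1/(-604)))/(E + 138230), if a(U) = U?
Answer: 17672435/383913272 ≈ 0.046032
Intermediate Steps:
(29259 + a(1/(-604)))/(E + 138230) = (29259 + 1/(-604))/(497388 + 138230) = (29259 - 1/604)/635618 = (17672435/604)*(1/635618) = 17672435/383913272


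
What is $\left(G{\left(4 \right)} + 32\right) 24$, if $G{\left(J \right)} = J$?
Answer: $864$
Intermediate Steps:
$\left(G{\left(4 \right)} + 32\right) 24 = \left(4 + 32\right) 24 = 36 \cdot 24 = 864$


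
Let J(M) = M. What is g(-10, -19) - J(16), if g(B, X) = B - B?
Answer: -16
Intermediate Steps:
g(B, X) = 0
g(-10, -19) - J(16) = 0 - 1*16 = 0 - 16 = -16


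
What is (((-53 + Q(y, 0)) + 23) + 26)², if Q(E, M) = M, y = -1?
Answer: 16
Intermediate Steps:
(((-53 + Q(y, 0)) + 23) + 26)² = (((-53 + 0) + 23) + 26)² = ((-53 + 23) + 26)² = (-30 + 26)² = (-4)² = 16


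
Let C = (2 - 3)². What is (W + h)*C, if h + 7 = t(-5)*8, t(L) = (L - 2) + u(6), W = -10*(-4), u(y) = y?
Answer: 25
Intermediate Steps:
W = 40
C = 1 (C = (-1)² = 1)
t(L) = 4 + L (t(L) = (L - 2) + 6 = (-2 + L) + 6 = 4 + L)
h = -15 (h = -7 + (4 - 5)*8 = -7 - 1*8 = -7 - 8 = -15)
(W + h)*C = (40 - 15)*1 = 25*1 = 25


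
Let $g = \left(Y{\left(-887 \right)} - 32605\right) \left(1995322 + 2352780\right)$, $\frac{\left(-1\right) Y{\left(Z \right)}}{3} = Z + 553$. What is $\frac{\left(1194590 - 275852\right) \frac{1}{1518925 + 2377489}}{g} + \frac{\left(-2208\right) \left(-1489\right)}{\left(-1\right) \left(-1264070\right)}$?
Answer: $\frac{440075210300260607271237}{169201521022710454104970} \approx 2.6009$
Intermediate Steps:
$Y{\left(Z \right)} = -1659 - 3 Z$ ($Y{\left(Z \right)} = - 3 \left(Z + 553\right) = - 3 \left(553 + Z\right) = -1659 - 3 Z$)
$g = -137413067506$ ($g = \left(\left(-1659 - -2661\right) - 32605\right) \left(1995322 + 2352780\right) = \left(\left(-1659 + 2661\right) - 32605\right) 4348102 = \left(1002 - 32605\right) 4348102 = \left(-31603\right) 4348102 = -137413067506$)
$\frac{\left(1194590 - 275852\right) \frac{1}{1518925 + 2377489}}{g} + \frac{\left(-2208\right) \left(-1489\right)}{\left(-1\right) \left(-1264070\right)} = \frac{\left(1194590 - 275852\right) \frac{1}{1518925 + 2377489}}{-137413067506} + \frac{\left(-2208\right) \left(-1489\right)}{\left(-1\right) \left(-1264070\right)} = \frac{918738}{3896414} \left(- \frac{1}{137413067506}\right) + \frac{3287712}{1264070} = 918738 \cdot \frac{1}{3896414} \left(- \frac{1}{137413067506}\right) + 3287712 \cdot \frac{1}{1264070} = \frac{459369}{1948207} \left(- \frac{1}{137413067506}\right) + \frac{1643856}{632035} = - \frac{459369}{267709100006661742} + \frac{1643856}{632035} = \frac{440075210300260607271237}{169201521022710454104970}$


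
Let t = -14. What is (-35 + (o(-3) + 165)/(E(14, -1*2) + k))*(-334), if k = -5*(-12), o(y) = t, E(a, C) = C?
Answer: 313793/29 ≈ 10820.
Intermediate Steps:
o(y) = -14
k = 60
(-35 + (o(-3) + 165)/(E(14, -1*2) + k))*(-334) = (-35 + (-14 + 165)/(-1*2 + 60))*(-334) = (-35 + 151/(-2 + 60))*(-334) = (-35 + 151/58)*(-334) = -1879/58*(-334) = 313793/29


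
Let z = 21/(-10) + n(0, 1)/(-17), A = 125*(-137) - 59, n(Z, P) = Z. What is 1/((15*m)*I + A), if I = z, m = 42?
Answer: -1/18507 ≈ -5.4034e-5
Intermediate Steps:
A = -17184 (A = -17125 - 59 = -17184)
z = -21/10 (z = 21/(-10) + 0/(-17) = 21*(-1/10) + 0*(-1/17) = -21/10 + 0 = -21/10 ≈ -2.1000)
I = -21/10 ≈ -2.1000
1/((15*m)*I + A) = 1/((15*42)*(-21/10) - 17184) = 1/(630*(-21/10) - 17184) = 1/(-1323 - 17184) = 1/(-18507) = -1/18507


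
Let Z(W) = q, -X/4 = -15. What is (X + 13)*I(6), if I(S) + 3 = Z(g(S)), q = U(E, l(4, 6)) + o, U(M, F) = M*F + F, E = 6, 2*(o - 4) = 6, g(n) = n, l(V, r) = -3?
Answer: -1241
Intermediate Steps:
X = 60 (X = -4*(-15) = 60)
o = 7 (o = 4 + (½)*6 = 4 + 3 = 7)
U(M, F) = F + F*M (U(M, F) = F*M + F = F + F*M)
q = -14 (q = -3*(1 + 6) + 7 = -3*7 + 7 = -21 + 7 = -14)
Z(W) = -14
I(S) = -17 (I(S) = -3 - 14 = -17)
(X + 13)*I(6) = (60 + 13)*(-17) = 73*(-17) = -1241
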